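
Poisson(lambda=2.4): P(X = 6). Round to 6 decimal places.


P = e^(-lam) * lam^k / k!
e^(-2.4) ≈ 0.09071795
lam^k = 2.4^6 = 191.102976
k! = 6! = 720
P = 0.09071795 * 191.102976 / 720 ≈ 0.024078

0.024078


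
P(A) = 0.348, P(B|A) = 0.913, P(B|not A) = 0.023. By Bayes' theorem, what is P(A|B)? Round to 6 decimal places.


P(A|B) = P(B|A)*P(A) / P(B), P(B) = P(B|A)*P(A) + P(B|not A)*P(not A)
P(B|A)*P(A) = 0.913 * 0.348 = 0.317724
P(B|not A)*P(not A) = 0.023 * 0.652 = 0.014996
P(B) = 0.317724 + 0.014996 = 0.33272
P(A|B) = 0.317724 / 0.33272 ≈ 0.95492907

0.954929


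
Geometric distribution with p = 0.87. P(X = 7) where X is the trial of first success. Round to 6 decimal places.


P = (1-p)^(k-1) * p
(1-p)^(k-1) = 0.13^6 = 0.000004826809
P = 0.000004826809 * 0.87 ≈ 0.000004199324

0.000004


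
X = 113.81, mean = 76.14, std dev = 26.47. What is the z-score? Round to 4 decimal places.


z = (X - mu) / sigma
X - mu = 113.81 - 76.14 = 37.67
z = 37.67 / 26.47 = 3767/2647 ≈ 1.423121

1.4231


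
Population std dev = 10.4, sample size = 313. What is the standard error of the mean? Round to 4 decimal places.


SE = sigma / sqrt(n)
sqrt(313) ≈ 17.691806
SE = 10.4 / 17.691806 ≈ 0.587843

0.5878


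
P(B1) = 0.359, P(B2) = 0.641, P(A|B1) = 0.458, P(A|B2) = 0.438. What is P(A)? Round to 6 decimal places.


P(A) = P(A|B1)*P(B1) + P(A|B2)*P(B2)
P(A|B1)*P(B1) = 0.458 * 0.359 = 0.164422
P(A|B2)*P(B2) = 0.438 * 0.641 = 0.280758
P(A) = 0.164422 + 0.280758 = 0.44518

0.445180


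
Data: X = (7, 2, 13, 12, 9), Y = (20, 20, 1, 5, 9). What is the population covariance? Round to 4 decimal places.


Cov = (1/n)*sum((xi-xbar)(yi-ybar))
n = 5, xbar = 43/5 = 8.6, ybar = 55/5 = 11
sum((xi-xbar)(yi-ybar)) = -139
Cov = -139 / 5 = -27.8

-27.8000


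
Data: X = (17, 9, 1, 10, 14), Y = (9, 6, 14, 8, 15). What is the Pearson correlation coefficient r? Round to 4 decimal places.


r = sum((xi-xbar)(yi-ybar)) / sqrt(sum((xi-xbar)^2) * sum((yi-ybar)^2))
n = 5, xbar = 51/5 = 10.2, ybar = 52/5 = 10.4
Sxy = sum((xi-xbar)(yi-ybar)) = -19.4
Sxx = sum((xi-xbar)^2) = 146.8
Syy = sum((yi-ybar)^2) = 61.2
sqrt(Sxx*Syy) ≈ 94.784809
r = Sxy / sqrt(Sxx*Syy) = -19.4 / 94.784809 ≈ -0.204674

-0.2047


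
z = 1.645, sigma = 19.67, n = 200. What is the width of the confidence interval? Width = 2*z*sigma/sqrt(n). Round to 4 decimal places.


width = 2*z*sigma/sqrt(n)
2*z*sigma = 2 * 1.645 * 19.67 = 64.7143
sqrt(200) ≈ 14.142136
width = 64.7143 / 14.142136 ≈ 4.575992

4.5760


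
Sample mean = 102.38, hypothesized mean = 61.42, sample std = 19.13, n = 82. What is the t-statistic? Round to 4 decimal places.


t = (xbar - mu0) / (s/sqrt(n))
xbar - mu0 = 102.38 - 61.42 = 40.96
sqrt(82) ≈ 9.05538514
s/sqrt(n) = 19.13 / 9.05538514 ≈ 2.11255509
t = 40.96 / 2.11255509 ≈ 19.388843

19.3888


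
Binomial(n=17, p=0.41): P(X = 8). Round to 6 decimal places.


P = C(n,k) * p^k * (1-p)^(n-k)
C(17,8) = 24310
p^k = 0.41^8 ≈ 0.0007984925
(1-p)^(n-k) = 0.59^9 ≈ 0.008662996
P = 24310 * 0.0007984925 * 0.008662996 ≈ 0.168160

0.168160


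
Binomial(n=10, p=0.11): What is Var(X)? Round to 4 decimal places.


Var = n*p*(1-p) = 10 * 0.11 * 0.89 = 0.979

0.9790


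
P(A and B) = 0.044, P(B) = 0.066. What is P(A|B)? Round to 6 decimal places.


P(A|B) = P(A and B) / P(B) = 0.044 / 0.066 = 2/3 ≈ 0.66666667

0.666667


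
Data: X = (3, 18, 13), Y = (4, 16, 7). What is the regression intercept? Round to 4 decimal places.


a = ybar - b*xbar, where b = sum((xi-xbar)(yi-ybar)) / sum((xi-xbar)^2)
n = 3, xbar = 34/3 ≈ 11.333333, ybar = 27/3 = 9
Sxy = sum((xi-xbar)(yi-ybar)) = 85
Sxx = sum((xi-xbar)^2) = 350/3 ≈ 116.666667
b = Sxy / Sxx = 51/70 ≈ 0.728571
a = 9 - 0.728571 * 11.333333 = 26/35 ≈ 0.742857

0.7429


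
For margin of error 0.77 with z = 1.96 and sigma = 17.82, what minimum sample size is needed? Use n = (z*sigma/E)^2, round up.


z*sigma/E = 1.96 * 17.82 / 0.77 = 45.36
(z*sigma/E)^2 = 2057.5296
round up: n = 2058

2058


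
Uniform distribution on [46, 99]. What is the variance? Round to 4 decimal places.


Var = (b-a)^2 / 12
(b-a)^2 = (99 - 46)^2 = 2809
Var = 2809/12 ≈ 234.083333

234.0833


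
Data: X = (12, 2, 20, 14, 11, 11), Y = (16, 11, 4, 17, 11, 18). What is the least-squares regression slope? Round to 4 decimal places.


b = sum((xi-xbar)(yi-ybar)) / sum((xi-xbar)^2)
n = 6, xbar = 70/6 = 35/3 ≈ 11.666667, ybar = 77/6 ≈ 12.833333
Sxy = sum((xi-xbar)(yi-ybar)) = -142/3 ≈ -47.333333
Sxx = sum((xi-xbar)^2) = 508/3 ≈ 169.333333
b = Sxy / Sxx = -71/254 ≈ -0.279528

-0.2795


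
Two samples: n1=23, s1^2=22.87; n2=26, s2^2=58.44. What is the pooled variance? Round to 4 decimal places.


sp^2 = ((n1-1)*s1^2 + (n2-1)*s2^2)/(n1+n2-2)
(n1-1)*s1^2 = 22 * 22.87 = 503.14
(n2-1)*s2^2 = 25 * 58.44 = 1461
numerator = 503.14 + 1461 = 1964.14
n1+n2-2 = 47
sp^2 = 1964.14 / 47 = 98207/2350 ≈ 41.790213

41.7902


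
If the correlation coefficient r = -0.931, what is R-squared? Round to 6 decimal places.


R^2 = r^2 = (-0.931)^2 = 0.866761

0.866761


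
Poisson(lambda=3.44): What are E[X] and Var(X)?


E[X] = Var(X) = lambda = 3.44

3.44, 3.44


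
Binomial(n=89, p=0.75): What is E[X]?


E[X] = n*p = 89 * 0.75 = 66.75

66.75


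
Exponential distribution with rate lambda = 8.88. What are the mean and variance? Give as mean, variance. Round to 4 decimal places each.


mean = 1/lam, var = 1/lam^2
mean = 1 / 8.88 = 25/222 ≈ 0.112613
lam^2 = 8.88^2 = 78.8544
var = 1 / 78.8544 ≈ 0.012682

0.1126, 0.0127


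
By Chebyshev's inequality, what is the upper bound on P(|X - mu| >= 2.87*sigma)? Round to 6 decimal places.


P <= 1/k^2
k^2 = 2.87^2 = 8.2369
1/k^2 = 1 / 8.2369 ≈ 0.12140490

0.121405


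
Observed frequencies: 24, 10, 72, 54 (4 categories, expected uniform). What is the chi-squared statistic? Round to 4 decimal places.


chi2 = sum((O-E)^2/E), E = total/4
total = 160, E = 160/4 = 40
(24 - 40)^2 / 40 = 256 / 40 = 6.4
(10 - 40)^2 / 40 = 900 / 40 = 22.5
(72 - 40)^2 / 40 = 1024 / 40 = 25.6
(54 - 40)^2 / 40 = 196 / 40 = 4.9
chi2 = 59.4

59.4000


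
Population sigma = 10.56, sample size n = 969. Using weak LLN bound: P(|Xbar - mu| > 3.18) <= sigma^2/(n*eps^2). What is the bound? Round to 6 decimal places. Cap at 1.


bound = min(1, sigma^2/(n*eps^2))
sigma^2 = 10.56^2 = 111.5136
n*eps^2 = 969 * 3.18^2 = 969 * 10.1124 = 9798.9156
sigma^2/(n*eps^2) = 111.5136 / 9798.9156 ≈ 0.01138020

0.011380


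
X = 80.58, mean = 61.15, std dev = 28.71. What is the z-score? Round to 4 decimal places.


z = (X - mu) / sigma
X - mu = 80.58 - 61.15 = 19.43
z = 19.43 / 28.71 = 67/99 ≈ 0.676768

0.6768


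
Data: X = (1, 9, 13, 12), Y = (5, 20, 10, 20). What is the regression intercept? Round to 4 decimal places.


a = ybar - b*xbar, where b = sum((xi-xbar)(yi-ybar)) / sum((xi-xbar)^2)
n = 4, xbar = 35/4 = 8.75, ybar = 55/4 = 13.75
Sxy = sum((xi-xbar)(yi-ybar)) = 73.75
Sxx = sum((xi-xbar)^2) = 88.75
b = Sxy / Sxx = 59/71 ≈ 0.830986
a = 13.75 - 0.830986 * 8.75 = 460/71 ≈ 6.478873

6.4789


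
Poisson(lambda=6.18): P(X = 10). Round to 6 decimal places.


P = e^(-lam) * lam^k / k!
e^(-6.18) ≈ 0.002070428
lam^k = 6.18^10 ≈ 81261484.322704
k! = 10! = 3628800
P = 0.002070428 * 81261484.322704 / 3628800 ≈ 0.046364

0.046364


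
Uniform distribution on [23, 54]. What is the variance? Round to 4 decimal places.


Var = (b-a)^2 / 12
(b-a)^2 = (54 - 23)^2 = 961
Var = 961/12 ≈ 80.083333

80.0833


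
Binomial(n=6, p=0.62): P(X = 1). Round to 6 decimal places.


P = C(n,k) * p^k * (1-p)^(n-k)
C(6,1) = 6
p^k = 0.62^1 = 0.62
(1-p)^(n-k) = 0.38^5 ≈ 0.007923517
P = 6 * 0.62 * 0.007923517 ≈ 0.029475

0.029475


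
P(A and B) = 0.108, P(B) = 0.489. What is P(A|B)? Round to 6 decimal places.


P(A|B) = P(A and B) / P(B) = 0.108 / 0.489 = 36/163 ≈ 0.22085890

0.220859


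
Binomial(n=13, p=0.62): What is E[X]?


E[X] = n*p = 13 * 0.62 = 8.06

8.06


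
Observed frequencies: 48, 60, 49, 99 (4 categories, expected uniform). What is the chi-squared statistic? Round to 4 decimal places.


chi2 = sum((O-E)^2/E), E = total/4
total = 256, E = 256/4 = 64
(48 - 64)^2 / 64 = 256 / 64 = 4
(60 - 64)^2 / 64 = 16 / 64 = 0.25
(49 - 64)^2 / 64 = 225 / 64 = 3.515625
(99 - 64)^2 / 64 = 1225 / 64 = 19.140625
chi2 = 26.90625

26.9063


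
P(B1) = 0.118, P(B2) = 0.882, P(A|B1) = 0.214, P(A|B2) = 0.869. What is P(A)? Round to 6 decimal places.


P(A) = P(A|B1)*P(B1) + P(A|B2)*P(B2)
P(A|B1)*P(B1) = 0.214 * 0.118 = 0.025252
P(A|B2)*P(B2) = 0.869 * 0.882 = 0.766458
P(A) = 0.025252 + 0.766458 = 0.79171

0.791710


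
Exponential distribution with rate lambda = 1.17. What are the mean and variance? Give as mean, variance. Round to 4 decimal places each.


mean = 1/lam, var = 1/lam^2
mean = 1 / 1.17 = 100/117 ≈ 0.854701
lam^2 = 1.17^2 = 1.3689
var = 1 / 1.3689 ≈ 0.730514

0.8547, 0.7305


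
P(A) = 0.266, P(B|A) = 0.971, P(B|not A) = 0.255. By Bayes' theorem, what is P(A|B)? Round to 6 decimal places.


P(A|B) = P(B|A)*P(A) / P(B), P(B) = P(B|A)*P(A) + P(B|not A)*P(not A)
P(B|A)*P(A) = 0.971 * 0.266 = 0.258286
P(B|not A)*P(not A) = 0.255 * 0.734 = 0.18717
P(B) = 0.258286 + 0.18717 = 0.445456
P(A|B) = 0.258286 / 0.445456 ≈ 0.57982382

0.579824


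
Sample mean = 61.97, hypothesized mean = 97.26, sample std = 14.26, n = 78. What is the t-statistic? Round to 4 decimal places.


t = (xbar - mu0) / (s/sqrt(n))
xbar - mu0 = 61.97 - 97.26 = -35.29
sqrt(78) ≈ 8.83176087
s/sqrt(n) = 14.26 / 8.83176087 ≈ 1.61462705
t = -35.29 / 1.61462705 ≈ -21.856440

-21.8564


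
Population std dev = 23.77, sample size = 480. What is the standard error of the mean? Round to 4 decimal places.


SE = sigma / sqrt(n)
sqrt(480) ≈ 21.908902
SE = 23.77 / 21.908902 ≈ 1.084947

1.0849


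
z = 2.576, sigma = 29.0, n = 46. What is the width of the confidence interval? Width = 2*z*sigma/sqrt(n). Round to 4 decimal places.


width = 2*z*sigma/sqrt(n)
2*z*sigma = 2 * 2.576 * 29.0 = 149.408
sqrt(46) ≈ 6.782330
width = 149.408 / 6.782330 ≈ 22.029008

22.0290


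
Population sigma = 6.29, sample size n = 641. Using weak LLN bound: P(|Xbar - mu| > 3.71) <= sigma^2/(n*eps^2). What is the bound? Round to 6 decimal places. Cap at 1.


bound = min(1, sigma^2/(n*eps^2))
sigma^2 = 6.29^2 = 39.5641
n*eps^2 = 641 * 3.71^2 = 641 * 13.7641 = 8822.7881
sigma^2/(n*eps^2) = 39.5641 / 8822.7881 ≈ 0.00448431

0.004484


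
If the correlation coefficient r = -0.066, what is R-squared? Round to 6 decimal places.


R^2 = r^2 = (-0.066)^2 = 0.004356

0.004356


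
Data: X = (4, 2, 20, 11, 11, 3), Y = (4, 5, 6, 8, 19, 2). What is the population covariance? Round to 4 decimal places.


Cov = (1/n)*sum((xi-xbar)(yi-ybar))
n = 6, xbar = 51/6 = 8.5, ybar = 44/6 = 22/3 ≈ 7.333333
sum((xi-xbar)(yi-ybar)) = 75
Cov = 75 / 6 = 12.5

12.5000


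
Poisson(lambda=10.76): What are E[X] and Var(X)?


E[X] = Var(X) = lambda = 10.76

10.76, 10.76


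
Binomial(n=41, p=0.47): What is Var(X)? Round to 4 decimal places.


Var = n*p*(1-p) = 41 * 0.47 * 0.53 = 10.2131

10.2131


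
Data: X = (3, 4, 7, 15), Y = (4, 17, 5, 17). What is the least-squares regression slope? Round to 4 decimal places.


b = sum((xi-xbar)(yi-ybar)) / sum((xi-xbar)^2)
n = 4, xbar = 29/4 = 7.25, ybar = 43/4 = 10.75
Sxy = sum((xi-xbar)(yi-ybar)) = 58.25
Sxx = sum((xi-xbar)^2) = 88.75
b = Sxy / Sxx = 233/355 ≈ 0.656338

0.6563


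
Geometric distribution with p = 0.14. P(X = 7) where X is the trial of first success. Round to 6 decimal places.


P = (1-p)^(k-1) * p
(1-p)^(k-1) = 0.86^6 ≈ 0.4045672
P = 0.4045672 * 0.14 ≈ 0.05663941

0.056639


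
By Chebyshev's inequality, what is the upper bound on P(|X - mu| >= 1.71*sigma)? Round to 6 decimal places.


P <= 1/k^2
k^2 = 1.71^2 = 2.9241
1/k^2 = 1 / 2.9241 ≈ 0.34198557

0.341986


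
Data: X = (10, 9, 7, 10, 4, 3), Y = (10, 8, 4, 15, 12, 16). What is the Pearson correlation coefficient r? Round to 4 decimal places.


r = sum((xi-xbar)(yi-ybar)) / sqrt(sum((xi-xbar)^2) * sum((yi-ybar)^2))
n = 6, xbar = 43/6 ≈ 7.166667, ybar = 65/6 ≈ 10.833333
Sxy = sum((xi-xbar)(yi-ybar)) = -119/6 ≈ -19.833333
Sxx = sum((xi-xbar)^2) = 281/6 ≈ 46.833333
Syy = sum((yi-ybar)^2) = 605/6 ≈ 100.833333
sqrt(Sxx*Syy) ≈ 68.719438
r = Sxy / sqrt(Sxx*Syy) = -19.833333 / 68.719438 ≈ -0.288613

-0.2886


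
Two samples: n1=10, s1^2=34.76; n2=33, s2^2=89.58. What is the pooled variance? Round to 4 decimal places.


sp^2 = ((n1-1)*s1^2 + (n2-1)*s2^2)/(n1+n2-2)
(n1-1)*s1^2 = 9 * 34.76 = 312.84
(n2-1)*s2^2 = 32 * 89.58 = 2866.56
numerator = 312.84 + 2866.56 = 3179.4
n1+n2-2 = 41
sp^2 = 3179.4 / 41 = 15897/205 ≈ 77.546341

77.5463


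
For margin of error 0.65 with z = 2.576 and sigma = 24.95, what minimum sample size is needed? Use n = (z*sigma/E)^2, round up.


z*sigma/E = 2.576 * 24.95 / 0.65 = 160678/1625 ≈ 98.878769
(z*sigma/E)^2 ≈ 9777.011005
round up: n = 9778

9778


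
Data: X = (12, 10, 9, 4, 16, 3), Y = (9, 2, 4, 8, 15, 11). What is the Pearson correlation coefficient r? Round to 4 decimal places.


r = sum((xi-xbar)(yi-ybar)) / sqrt(sum((xi-xbar)^2) * sum((yi-ybar)^2))
n = 6, xbar = 54/6 = 9, ybar = 49/6 ≈ 8.166667
Sxy = sum((xi-xbar)(yi-ybar)) = 28
Sxx = sum((xi-xbar)^2) = 120
Syy = sum((yi-ybar)^2) = 665/6 ≈ 110.833333
sqrt(Sxx*Syy) ≈ 115.325626
r = Sxy / sqrt(Sxx*Syy) = 28 / 115.325626 ≈ 0.242791

0.2428


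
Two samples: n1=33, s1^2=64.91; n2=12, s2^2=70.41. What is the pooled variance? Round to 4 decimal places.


sp^2 = ((n1-1)*s1^2 + (n2-1)*s2^2)/(n1+n2-2)
(n1-1)*s1^2 = 32 * 64.91 = 2077.12
(n2-1)*s2^2 = 11 * 70.41 = 774.51
numerator = 2077.12 + 774.51 = 2851.63
n1+n2-2 = 43
sp^2 = 2851.63 / 43 = 285163/4300 ≈ 66.316977

66.3170


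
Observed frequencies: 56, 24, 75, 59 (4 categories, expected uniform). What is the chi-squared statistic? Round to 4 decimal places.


chi2 = sum((O-E)^2/E), E = total/4
total = 214, E = 214/4 = 53.5
(56 - 53.5)^2 / 53.5 = 6.25 / 53.5 = 25/214 ≈ 0.116822
(24 - 53.5)^2 / 53.5 = 870.25 / 53.5 = 3481/214 ≈ 16.266355
(75 - 53.5)^2 / 53.5 = 462.25 / 53.5 = 1849/214 ≈ 8.640187
(59 - 53.5)^2 / 53.5 = 30.25 / 53.5 = 121/214 ≈ 0.565421
chi2 = 2738/107 ≈ 25.588785

25.5888


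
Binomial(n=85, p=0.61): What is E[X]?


E[X] = n*p = 85 * 0.61 = 51.85

51.85


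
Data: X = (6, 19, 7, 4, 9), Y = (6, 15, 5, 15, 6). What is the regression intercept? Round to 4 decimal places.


a = ybar - b*xbar, where b = sum((xi-xbar)(yi-ybar)) / sum((xi-xbar)^2)
n = 5, xbar = 45/5 = 9, ybar = 47/5 = 9.4
Sxy = sum((xi-xbar)(yi-ybar)) = 47
Sxx = sum((xi-xbar)^2) = 138
b = Sxy / Sxx = 47/138 ≈ 0.340580
a = 9.4 - 0.340580 * 9 = 1457/230 ≈ 6.334783

6.3348


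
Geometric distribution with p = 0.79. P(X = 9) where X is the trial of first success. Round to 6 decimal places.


P = (1-p)^(k-1) * p
(1-p)^(k-1) = 0.21^8 ≈ 0.000003782286
P = 0.000003782286 * 0.79 ≈ 0.000002988006

0.000003


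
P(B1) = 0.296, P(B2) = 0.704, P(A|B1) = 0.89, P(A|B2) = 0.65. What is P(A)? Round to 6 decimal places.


P(A) = P(A|B1)*P(B1) + P(A|B2)*P(B2)
P(A|B1)*P(B1) = 0.89 * 0.296 = 0.26344
P(A|B2)*P(B2) = 0.65 * 0.704 = 0.4576
P(A) = 0.26344 + 0.4576 = 0.72104

0.721040


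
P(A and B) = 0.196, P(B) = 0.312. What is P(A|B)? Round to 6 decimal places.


P(A|B) = P(A and B) / P(B) = 0.196 / 0.312 = 49/78 ≈ 0.62820513

0.628205


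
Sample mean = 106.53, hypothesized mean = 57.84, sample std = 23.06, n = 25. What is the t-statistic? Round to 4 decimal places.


t = (xbar - mu0) / (s/sqrt(n))
xbar - mu0 = 106.53 - 57.84 = 48.69
sqrt(25) = 5
s/sqrt(n) = 23.06 / 5 = 4.612
t = 48.69 / 4.612 = 24345/2306 ≈ 10.557242

10.5572


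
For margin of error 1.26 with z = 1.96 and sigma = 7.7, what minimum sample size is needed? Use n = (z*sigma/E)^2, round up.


z*sigma/E = 1.96 * 7.7 / 1.26 = 539/45 ≈ 11.977778
(z*sigma/E)^2 = 290521/2025 ≈ 143.467160
round up: n = 144

144


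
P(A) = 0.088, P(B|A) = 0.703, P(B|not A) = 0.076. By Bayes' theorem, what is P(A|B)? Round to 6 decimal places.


P(A|B) = P(B|A)*P(A) / P(B), P(B) = P(B|A)*P(A) + P(B|not A)*P(not A)
P(B|A)*P(A) = 0.703 * 0.088 = 0.061864
P(B|not A)*P(not A) = 0.076 * 0.912 = 0.069312
P(B) = 0.061864 + 0.069312 = 0.131176
P(A|B) = 0.061864 / 0.131176 = 407/863 ≈ 0.47161066

0.471611


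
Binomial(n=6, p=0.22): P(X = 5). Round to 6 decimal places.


P = C(n,k) * p^k * (1-p)^(n-k)
C(6,5) = 6
p^k = 0.22^5 = 0.0005153632
(1-p)^(n-k) = 0.78^1 = 0.78
P = 6 * 0.0005153632 * 0.78 ≈ 0.002412

0.002412


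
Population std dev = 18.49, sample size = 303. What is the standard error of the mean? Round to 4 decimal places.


SE = sigma / sqrt(n)
sqrt(303) ≈ 17.406895
SE = 18.49 / 17.406895 ≈ 1.062223

1.0622


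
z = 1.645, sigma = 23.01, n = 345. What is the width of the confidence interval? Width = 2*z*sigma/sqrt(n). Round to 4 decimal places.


width = 2*z*sigma/sqrt(n)
2*z*sigma = 2 * 1.645 * 23.01 = 75.7029
sqrt(345) ≈ 18.574176
width = 75.7029 / 18.574176 ≈ 4.075707

4.0757


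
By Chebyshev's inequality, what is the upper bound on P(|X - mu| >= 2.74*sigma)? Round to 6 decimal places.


P <= 1/k^2
k^2 = 2.74^2 = 7.5076
1/k^2 = 1 / 7.5076 ≈ 0.13319836

0.133198


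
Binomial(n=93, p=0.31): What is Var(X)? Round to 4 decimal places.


Var = n*p*(1-p) = 93 * 0.31 * 0.69 = 19.8927

19.8927


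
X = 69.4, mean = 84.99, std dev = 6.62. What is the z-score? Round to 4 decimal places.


z = (X - mu) / sigma
X - mu = 69.4 - 84.99 = -15.59
z = -15.59 / 6.62 = -1559/662 ≈ -2.354985

-2.3550


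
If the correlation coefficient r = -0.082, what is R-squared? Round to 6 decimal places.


R^2 = r^2 = (-0.082)^2 = 0.006724

0.006724


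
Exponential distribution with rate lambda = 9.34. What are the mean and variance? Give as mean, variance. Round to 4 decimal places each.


mean = 1/lam, var = 1/lam^2
mean = 1 / 9.34 = 50/467 ≈ 0.107066
lam^2 = 9.34^2 = 87.2356
var = 1 / 87.2356 ≈ 0.011463

0.1071, 0.0115


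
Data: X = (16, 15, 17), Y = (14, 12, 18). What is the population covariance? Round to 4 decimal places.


Cov = (1/n)*sum((xi-xbar)(yi-ybar))
n = 3, xbar = 48/3 = 16, ybar = 44/3 ≈ 14.666667
sum((xi-xbar)(yi-ybar)) = 6
Cov = 6 / 3 = 2

2.0000


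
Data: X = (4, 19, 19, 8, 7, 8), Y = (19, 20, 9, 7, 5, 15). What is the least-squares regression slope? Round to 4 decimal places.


b = sum((xi-xbar)(yi-ybar)) / sum((xi-xbar)^2)
n = 6, xbar = 65/6 ≈ 10.833333, ybar = 75/6 = 12.5
Sxy = sum((xi-xbar)(yi-ybar)) = 25.5
Sxx = sum((xi-xbar)^2) = 1265/6 ≈ 210.833333
b = Sxy / Sxx = 153/1265 ≈ 0.120949

0.1209


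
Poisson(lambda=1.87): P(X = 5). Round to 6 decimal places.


P = e^(-lam) * lam^k / k!
e^(-1.87) ≈ 0.1541237
lam^k = 1.87^5 ≈ 22.866939
k! = 5! = 120
P = 0.1541237 * 22.866939 / 120 ≈ 0.029369

0.029369


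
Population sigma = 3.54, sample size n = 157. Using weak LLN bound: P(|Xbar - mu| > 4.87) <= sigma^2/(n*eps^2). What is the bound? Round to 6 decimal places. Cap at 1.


bound = min(1, sigma^2/(n*eps^2))
sigma^2 = 3.54^2 = 12.5316
n*eps^2 = 157 * 4.87^2 = 157 * 23.7169 = 3723.5533
sigma^2/(n*eps^2) = 12.5316 / 3723.5533 ≈ 0.00336549

0.003365


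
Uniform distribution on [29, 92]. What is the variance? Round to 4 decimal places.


Var = (b-a)^2 / 12
(b-a)^2 = (92 - 29)^2 = 3969
Var = 3969/12 = 330.75

330.7500


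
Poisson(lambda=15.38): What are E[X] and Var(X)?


E[X] = Var(X) = lambda = 15.38

15.38, 15.38


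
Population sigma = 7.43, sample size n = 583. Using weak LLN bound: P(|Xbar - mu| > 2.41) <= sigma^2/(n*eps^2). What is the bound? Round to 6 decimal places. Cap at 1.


bound = min(1, sigma^2/(n*eps^2))
sigma^2 = 7.43^2 = 55.2049
n*eps^2 = 583 * 2.41^2 = 583 * 5.8081 = 3386.1223
sigma^2/(n*eps^2) = 55.2049 / 3386.1223 ≈ 0.01630328

0.016303


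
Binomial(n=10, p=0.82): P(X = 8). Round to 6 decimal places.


P = C(n,k) * p^k * (1-p)^(n-k)
C(10,8) = 45
p^k = 0.82^8 ≈ 0.2044141
(1-p)^(n-k) = 0.18^2 = 0.0324
P = 45 * 0.2044141 * 0.0324 ≈ 0.298036

0.298036


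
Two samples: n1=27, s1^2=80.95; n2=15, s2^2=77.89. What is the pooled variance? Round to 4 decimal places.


sp^2 = ((n1-1)*s1^2 + (n2-1)*s2^2)/(n1+n2-2)
(n1-1)*s1^2 = 26 * 80.95 = 2104.7
(n2-1)*s2^2 = 14 * 77.89 = 1090.46
numerator = 2104.7 + 1090.46 = 3195.16
n1+n2-2 = 40
sp^2 = 3195.16 / 40 = 79.879

79.8790


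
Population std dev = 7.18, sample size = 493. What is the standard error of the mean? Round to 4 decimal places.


SE = sigma / sqrt(n)
sqrt(493) ≈ 22.203603
SE = 7.18 / 22.203603 ≈ 0.323371

0.3234


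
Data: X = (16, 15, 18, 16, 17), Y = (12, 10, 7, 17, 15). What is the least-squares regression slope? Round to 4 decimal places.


b = sum((xi-xbar)(yi-ybar)) / sum((xi-xbar)^2)
n = 5, xbar = 82/5 = 16.4, ybar = 61/5 = 12.2
Sxy = sum((xi-xbar)(yi-ybar)) = -5.4
Sxx = sum((xi-xbar)^2) = 5.2
b = Sxy / Sxx = -27/26 ≈ -1.038462

-1.0385


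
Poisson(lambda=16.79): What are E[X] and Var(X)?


E[X] = Var(X) = lambda = 16.79

16.79, 16.79


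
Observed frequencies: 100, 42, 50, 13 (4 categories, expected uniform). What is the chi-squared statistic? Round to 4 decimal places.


chi2 = sum((O-E)^2/E), E = total/4
total = 205, E = 205/4 = 51.25
(100 - 51.25)^2 / 51.25 = 2376.5625 / 51.25 = 7605/164 ≈ 46.371951
(42 - 51.25)^2 / 51.25 = 85.5625 / 51.25 = 1369/820 ≈ 1.669512
(50 - 51.25)^2 / 51.25 = 1.5625 / 51.25 = 5/164 ≈ 0.030488
(13 - 51.25)^2 / 51.25 = 1463.0625 / 51.25 = 23409/820 ≈ 28.547561
chi2 = 15707/205 ≈ 76.619512

76.6195


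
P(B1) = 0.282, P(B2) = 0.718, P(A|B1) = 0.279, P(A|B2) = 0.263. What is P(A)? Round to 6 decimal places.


P(A) = P(A|B1)*P(B1) + P(A|B2)*P(B2)
P(A|B1)*P(B1) = 0.279 * 0.282 = 0.078678
P(A|B2)*P(B2) = 0.263 * 0.718 = 0.188834
P(A) = 0.078678 + 0.188834 = 0.267512

0.267512


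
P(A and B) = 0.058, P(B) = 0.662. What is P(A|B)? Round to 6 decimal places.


P(A|B) = P(A and B) / P(B) = 0.058 / 0.662 = 29/331 ≈ 0.08761329

0.087613


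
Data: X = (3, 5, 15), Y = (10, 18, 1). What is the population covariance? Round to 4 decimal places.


Cov = (1/n)*sum((xi-xbar)(yi-ybar))
n = 3, xbar = 23/3 ≈ 7.666667, ybar = 29/3 ≈ 9.666667
sum((xi-xbar)(yi-ybar)) = -262/3 ≈ -87.333333
Cov = -87.333333 / 3 = -262/9 ≈ -29.111111

-29.1111


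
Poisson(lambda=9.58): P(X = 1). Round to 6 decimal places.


P = e^(-lam) * lam^k / k!
e^(-9.58) ≈ 0.00006909695
lam^k = 9.58^1 = 9.58
k! = 1! = 1
P = 0.00006909695 * 9.58 / 1 ≈ 0.000662

0.000662


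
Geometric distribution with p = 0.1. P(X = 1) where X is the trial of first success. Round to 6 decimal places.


P = (1-p)^(k-1) * p
(1-p)^(k-1) = 0.9^0 = 1
P = 1 * 0.1 = 0.1

0.100000


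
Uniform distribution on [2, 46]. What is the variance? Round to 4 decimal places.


Var = (b-a)^2 / 12
(b-a)^2 = (46 - 2)^2 = 1936
Var = 1936/12 ≈ 161.333333

161.3333


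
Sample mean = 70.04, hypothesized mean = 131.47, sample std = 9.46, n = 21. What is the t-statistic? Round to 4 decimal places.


t = (xbar - mu0) / (s/sqrt(n))
xbar - mu0 = 70.04 - 131.47 = -61.43
sqrt(21) ≈ 4.58257569
s/sqrt(n) = 9.46 / 4.58257569 ≈ 2.06434124
t = -61.43 / 2.06434124 ≈ -29.757677

-29.7577


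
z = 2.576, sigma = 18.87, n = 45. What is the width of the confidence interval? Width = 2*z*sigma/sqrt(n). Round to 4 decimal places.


width = 2*z*sigma/sqrt(n)
2*z*sigma = 2 * 2.576 * 18.87 = 97.21824
sqrt(45) ≈ 6.708204
width = 97.21824 / 6.708204 ≈ 14.492440

14.4924


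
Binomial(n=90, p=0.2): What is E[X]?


E[X] = n*p = 90 * 0.2 = 18

18


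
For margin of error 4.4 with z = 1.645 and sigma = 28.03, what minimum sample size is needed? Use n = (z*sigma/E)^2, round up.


z*sigma/E = 1.645 * 28.03 / 4.4 ≈ 10.479398
(z*sigma/E)^2 ≈ 109.817777
round up: n = 110

110


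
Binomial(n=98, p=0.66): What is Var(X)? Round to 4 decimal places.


Var = n*p*(1-p) = 98 * 0.66 * 0.34 = 21.9912

21.9912


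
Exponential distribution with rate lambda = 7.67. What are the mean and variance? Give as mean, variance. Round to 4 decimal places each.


mean = 1/lam, var = 1/lam^2
mean = 1 / 7.67 = 100/767 ≈ 0.130378
lam^2 = 7.67^2 = 58.8289
var = 1 / 58.8289 ≈ 0.016998

0.1304, 0.0170


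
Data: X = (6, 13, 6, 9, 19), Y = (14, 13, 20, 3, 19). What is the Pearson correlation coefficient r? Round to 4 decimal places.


r = sum((xi-xbar)(yi-ybar)) / sqrt(sum((xi-xbar)^2) * sum((yi-ybar)^2))
n = 5, xbar = 53/5 = 10.6, ybar = 69/5 = 13.8
Sxy = sum((xi-xbar)(yi-ybar)) = 29.6
Sxx = sum((xi-xbar)^2) = 121.2
Syy = sum((yi-ybar)^2) = 182.8
sqrt(Sxx*Syy) ≈ 148.846767
r = Sxy / sqrt(Sxx*Syy) = 29.6 / 148.846767 ≈ 0.198862

0.1989


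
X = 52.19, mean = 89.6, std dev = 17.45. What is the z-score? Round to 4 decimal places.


z = (X - mu) / sigma
X - mu = 52.19 - 89.6 = -37.41
z = -37.41 / 17.45 = -3741/1745 ≈ -2.143840

-2.1438


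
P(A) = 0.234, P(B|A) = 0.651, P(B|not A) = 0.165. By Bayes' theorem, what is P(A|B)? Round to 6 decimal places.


P(A|B) = P(B|A)*P(A) / P(B), P(B) = P(B|A)*P(A) + P(B|not A)*P(not A)
P(B|A)*P(A) = 0.651 * 0.234 = 0.152334
P(B|not A)*P(not A) = 0.165 * 0.766 = 0.12639
P(B) = 0.152334 + 0.12639 = 0.278724
P(A|B) = 0.152334 / 0.278724 ≈ 0.54654066

0.546541


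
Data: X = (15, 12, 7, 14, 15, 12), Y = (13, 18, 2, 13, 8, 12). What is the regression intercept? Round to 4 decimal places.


a = ybar - b*xbar, where b = sum((xi-xbar)(yi-ybar)) / sum((xi-xbar)^2)
n = 6, xbar = 75/6 = 12.5, ybar = 66/6 = 11
Sxy = sum((xi-xbar)(yi-ybar)) = 46
Sxx = sum((xi-xbar)^2) = 45.5
b = Sxy / Sxx = 92/91 ≈ 1.010989
a = 11 - 1.010989 * 12.5 = -149/91 ≈ -1.637363

-1.6374


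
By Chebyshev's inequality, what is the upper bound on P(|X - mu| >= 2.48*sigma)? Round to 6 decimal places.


P <= 1/k^2
k^2 = 2.48^2 = 6.1504
1/k^2 = 1 / 6.1504 = 625/3844 ≈ 0.16259105

0.162591


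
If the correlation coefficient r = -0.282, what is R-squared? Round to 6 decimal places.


R^2 = r^2 = (-0.282)^2 = 0.079524

0.079524


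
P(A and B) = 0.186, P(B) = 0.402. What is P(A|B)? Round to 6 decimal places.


P(A|B) = P(A and B) / P(B) = 0.186 / 0.402 = 31/67 ≈ 0.46268657

0.462687


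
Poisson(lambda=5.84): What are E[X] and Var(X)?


E[X] = Var(X) = lambda = 5.84

5.84, 5.84


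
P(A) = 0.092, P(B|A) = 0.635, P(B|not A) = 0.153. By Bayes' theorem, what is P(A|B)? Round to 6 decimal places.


P(A|B) = P(B|A)*P(A) / P(B), P(B) = P(B|A)*P(A) + P(B|not A)*P(not A)
P(B|A)*P(A) = 0.635 * 0.092 = 0.05842
P(B|not A)*P(not A) = 0.153 * 0.908 = 0.138924
P(B) = 0.05842 + 0.138924 = 0.197344
P(A|B) = 0.05842 / 0.197344 ≈ 0.29603130

0.296031


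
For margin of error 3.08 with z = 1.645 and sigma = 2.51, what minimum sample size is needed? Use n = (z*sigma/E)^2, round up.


z*sigma/E = 1.645 * 2.51 / 3.08 = 11797/8800 ≈ 1.340568
(z*sigma/E)^2 ≈ 1.797123
round up: n = 2

2


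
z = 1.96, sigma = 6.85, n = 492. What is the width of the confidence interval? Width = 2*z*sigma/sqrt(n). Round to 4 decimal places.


width = 2*z*sigma/sqrt(n)
2*z*sigma = 2 * 1.96 * 6.85 = 26.852
sqrt(492) ≈ 22.181073
width = 26.852 / 22.181073 ≈ 1.210582

1.2106


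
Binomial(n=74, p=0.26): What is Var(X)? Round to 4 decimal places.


Var = n*p*(1-p) = 74 * 0.26 * 0.74 = 14.2376

14.2376


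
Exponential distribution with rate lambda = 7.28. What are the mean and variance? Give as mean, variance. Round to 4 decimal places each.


mean = 1/lam, var = 1/lam^2
mean = 1 / 7.28 = 25/182 ≈ 0.137363
lam^2 = 7.28^2 = 52.9984
var = 1 / 52.9984 ≈ 0.018868

0.1374, 0.0189


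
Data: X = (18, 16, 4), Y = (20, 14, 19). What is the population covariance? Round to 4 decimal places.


Cov = (1/n)*sum((xi-xbar)(yi-ybar))
n = 3, xbar = 38/3 ≈ 12.666667, ybar = 53/3 ≈ 17.666667
sum((xi-xbar)(yi-ybar)) = -34/3 ≈ -11.333333
Cov = -11.333333 / 3 = -34/9 ≈ -3.777778

-3.7778


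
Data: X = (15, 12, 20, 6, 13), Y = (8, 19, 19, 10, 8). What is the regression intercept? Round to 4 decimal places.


a = ybar - b*xbar, where b = sum((xi-xbar)(yi-ybar)) / sum((xi-xbar)^2)
n = 5, xbar = 66/5 = 13.2, ybar = 64/5 = 12.8
Sxy = sum((xi-xbar)(yi-ybar)) = 47.2
Sxx = sum((xi-xbar)^2) = 102.8
b = Sxy / Sxx = 118/257 ≈ 0.459144
a = 12.8 - 0.459144 * 13.2 = 1732/257 ≈ 6.739300

6.7393


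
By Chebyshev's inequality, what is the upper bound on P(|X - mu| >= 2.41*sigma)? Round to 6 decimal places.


P <= 1/k^2
k^2 = 2.41^2 = 5.8081
1/k^2 = 1 / 5.8081 ≈ 0.17217334

0.172173


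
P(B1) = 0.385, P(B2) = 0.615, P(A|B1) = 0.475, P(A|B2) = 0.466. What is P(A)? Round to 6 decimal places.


P(A) = P(A|B1)*P(B1) + P(A|B2)*P(B2)
P(A|B1)*P(B1) = 0.475 * 0.385 = 0.182875
P(A|B2)*P(B2) = 0.466 * 0.615 = 0.28659
P(A) = 0.182875 + 0.28659 = 0.469465

0.469465


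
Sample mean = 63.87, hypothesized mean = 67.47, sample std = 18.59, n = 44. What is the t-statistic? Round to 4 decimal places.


t = (xbar - mu0) / (s/sqrt(n))
xbar - mu0 = 63.87 - 67.47 = -3.6
sqrt(44) ≈ 6.63324958
s/sqrt(n) = 18.59 / 6.63324958 ≈ 2.80254795
t = -3.6 / 2.80254795 ≈ -1.284545

-1.2845


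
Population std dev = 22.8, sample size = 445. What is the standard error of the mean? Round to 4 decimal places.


SE = sigma / sqrt(n)
sqrt(445) ≈ 21.095023
SE = 22.8 / 21.095023 ≈ 1.080824

1.0808


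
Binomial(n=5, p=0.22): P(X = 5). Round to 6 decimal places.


P = C(n,k) * p^k * (1-p)^(n-k)
C(5,5) = 1
p^k = 0.22^5 = 0.0005153632
(1-p)^(n-k) = 0.78^0 = 1
P = 1 * 0.0005153632 * 1 ≈ 0.000515

0.000515


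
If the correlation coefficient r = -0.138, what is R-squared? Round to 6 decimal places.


R^2 = r^2 = (-0.138)^2 = 0.019044

0.019044


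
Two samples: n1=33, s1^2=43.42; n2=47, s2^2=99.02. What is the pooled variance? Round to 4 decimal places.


sp^2 = ((n1-1)*s1^2 + (n2-1)*s2^2)/(n1+n2-2)
(n1-1)*s1^2 = 32 * 43.42 = 1389.44
(n2-1)*s2^2 = 46 * 99.02 = 4554.92
numerator = 1389.44 + 4554.92 = 5944.36
n1+n2-2 = 78
sp^2 = 5944.36 / 78 = 148609/1950 ≈ 76.209744

76.2097


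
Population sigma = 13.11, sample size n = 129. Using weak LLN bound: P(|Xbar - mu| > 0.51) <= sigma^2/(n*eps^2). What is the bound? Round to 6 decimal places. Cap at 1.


bound = min(1, sigma^2/(n*eps^2))
sigma^2 = 13.11^2 = 171.8721
n*eps^2 = 129 * 0.51^2 = 129 * 0.2601 = 33.5529
sigma^2/(n*eps^2) = 171.8721 / 33.5529 ≈ 5.12242161
this exceeds 1, so the bound is capped at 1

1.000000


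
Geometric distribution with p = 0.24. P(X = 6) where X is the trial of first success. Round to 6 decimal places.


P = (1-p)^(k-1) * p
(1-p)^(k-1) = 0.76^5 ≈ 0.2535525
P = 0.2535525 * 0.24 ≈ 0.06085261

0.060853


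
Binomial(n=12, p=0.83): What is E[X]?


E[X] = n*p = 12 * 0.83 = 9.96

9.96


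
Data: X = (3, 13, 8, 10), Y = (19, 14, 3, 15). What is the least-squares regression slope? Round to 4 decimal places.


b = sum((xi-xbar)(yi-ybar)) / sum((xi-xbar)^2)
n = 4, xbar = 34/4 = 8.5, ybar = 51/4 = 12.75
Sxy = sum((xi-xbar)(yi-ybar)) = -20.5
Sxx = sum((xi-xbar)^2) = 53
b = Sxy / Sxx = -41/106 ≈ -0.386792

-0.3868


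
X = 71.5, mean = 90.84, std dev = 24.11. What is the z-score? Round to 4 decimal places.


z = (X - mu) / sigma
X - mu = 71.5 - 90.84 = -19.34
z = -19.34 / 24.11 = -1934/2411 ≈ -0.802157

-0.8022


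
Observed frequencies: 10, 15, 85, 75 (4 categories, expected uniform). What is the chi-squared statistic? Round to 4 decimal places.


chi2 = sum((O-E)^2/E), E = total/4
total = 185, E = 185/4 = 46.25
(10 - 46.25)^2 / 46.25 = 1314.0625 / 46.25 = 4205/148 ≈ 28.412162
(15 - 46.25)^2 / 46.25 = 976.5625 / 46.25 = 3125/148 ≈ 21.114865
(85 - 46.25)^2 / 46.25 = 1501.5625 / 46.25 = 4805/148 ≈ 32.466216
(75 - 46.25)^2 / 46.25 = 826.5625 / 46.25 = 2645/148 ≈ 17.871622
chi2 = 3695/37 ≈ 99.864865

99.8649


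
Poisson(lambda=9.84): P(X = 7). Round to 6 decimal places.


P = e^(-lam) * lam^k / k!
e^(-9.84) ≈ 0.00005327731
lam^k = 9.84^7 ≈ 8932349.118571
k! = 7! = 5040
P = 0.00005327731 * 8932349.118571 / 5040 ≈ 0.094423

0.094423


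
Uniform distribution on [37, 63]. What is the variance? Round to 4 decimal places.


Var = (b-a)^2 / 12
(b-a)^2 = (63 - 37)^2 = 676
Var = 676/12 ≈ 56.333333

56.3333


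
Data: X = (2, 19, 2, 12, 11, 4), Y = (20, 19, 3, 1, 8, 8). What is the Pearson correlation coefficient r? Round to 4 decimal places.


r = sum((xi-xbar)(yi-ybar)) / sqrt(sum((xi-xbar)^2) * sum((yi-ybar)^2))
n = 6, xbar = 50/6 = 25/3 ≈ 8.333333, ybar = 59/6 ≈ 9.833333
Sxy = sum((xi-xbar)(yi-ybar)) = 142/3 ≈ 47.333333
Sxx = sum((xi-xbar)^2) = 700/3 ≈ 233.333333
Syy = sum((yi-ybar)^2) = 1913/6 ≈ 318.833333
sqrt(Sxx*Syy) ≈ 272.753450
r = Sxy / sqrt(Sxx*Syy) = 47.333333 / 272.753450 ≈ 0.173539

0.1735


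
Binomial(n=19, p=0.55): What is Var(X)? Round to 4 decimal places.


Var = n*p*(1-p) = 19 * 0.55 * 0.45 = 4.7025

4.7025


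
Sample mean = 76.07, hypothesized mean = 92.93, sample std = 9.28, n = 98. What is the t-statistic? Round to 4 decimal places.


t = (xbar - mu0) / (s/sqrt(n))
xbar - mu0 = 76.07 - 92.93 = -16.86
sqrt(98) ≈ 9.89949494
s/sqrt(n) = 9.28 / 9.89949494 ≈ 0.93742156
t = -16.86 / 0.93742156 ≈ -17.985505

-17.9855


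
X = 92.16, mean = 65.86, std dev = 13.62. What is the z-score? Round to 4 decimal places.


z = (X - mu) / sigma
X - mu = 92.16 - 65.86 = 26.3
z = 26.3 / 13.62 = 1315/681 ≈ 1.930984

1.9310


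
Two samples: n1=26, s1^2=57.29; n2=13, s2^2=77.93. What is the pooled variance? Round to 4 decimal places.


sp^2 = ((n1-1)*s1^2 + (n2-1)*s2^2)/(n1+n2-2)
(n1-1)*s1^2 = 25 * 57.29 = 1432.25
(n2-1)*s2^2 = 12 * 77.93 = 935.16
numerator = 1432.25 + 935.16 = 2367.41
n1+n2-2 = 37
sp^2 = 2367.41 / 37 = 236741/3700 ≈ 63.984054

63.9841


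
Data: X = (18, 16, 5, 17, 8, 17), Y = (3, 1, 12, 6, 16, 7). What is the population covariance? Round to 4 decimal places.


Cov = (1/n)*sum((xi-xbar)(yi-ybar))
n = 6, xbar = 81/6 = 13.5, ybar = 45/6 = 7.5
sum((xi-xbar)(yi-ybar)) = -128.5
Cov = -128.5 / 6 = -257/12 ≈ -21.416667

-21.4167


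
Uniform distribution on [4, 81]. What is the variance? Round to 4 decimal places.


Var = (b-a)^2 / 12
(b-a)^2 = (81 - 4)^2 = 5929
Var = 5929/12 ≈ 494.083333

494.0833


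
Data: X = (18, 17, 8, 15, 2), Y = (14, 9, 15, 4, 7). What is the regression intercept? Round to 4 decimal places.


a = ybar - b*xbar, where b = sum((xi-xbar)(yi-ybar)) / sum((xi-xbar)^2)
n = 5, xbar = 60/5 = 12, ybar = 49/5 = 9.8
Sxy = sum((xi-xbar)(yi-ybar)) = 11
Sxx = sum((xi-xbar)^2) = 186
b = Sxy / Sxx = 11/186 ≈ 0.059140
a = 9.8 - 0.059140 * 12 = 1409/155 ≈ 9.090323

9.0903


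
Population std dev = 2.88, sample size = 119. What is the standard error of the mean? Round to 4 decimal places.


SE = sigma / sqrt(n)
sqrt(119) ≈ 10.908712
SE = 2.88 / 10.908712 ≈ 0.264009

0.2640


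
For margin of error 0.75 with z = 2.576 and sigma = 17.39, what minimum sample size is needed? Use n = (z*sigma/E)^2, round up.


z*sigma/E = 2.576 * 17.39 / 0.75 = 559958/9375 ≈ 59.728853
(z*sigma/E)^2 ≈ 3567.535921
round up: n = 3568

3568


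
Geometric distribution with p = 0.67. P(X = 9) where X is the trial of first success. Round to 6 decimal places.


P = (1-p)^(k-1) * p
(1-p)^(k-1) = 0.33^8 ≈ 0.0001406409
P = 0.0001406409 * 0.67 ≈ 0.00009422938

0.000094


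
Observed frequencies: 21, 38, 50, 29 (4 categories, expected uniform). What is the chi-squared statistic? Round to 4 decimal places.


chi2 = sum((O-E)^2/E), E = total/4
total = 138, E = 138/4 = 34.5
(21 - 34.5)^2 / 34.5 = 182.25 / 34.5 = 243/46 ≈ 5.282609
(38 - 34.5)^2 / 34.5 = 12.25 / 34.5 = 49/138 ≈ 0.355072
(50 - 34.5)^2 / 34.5 = 240.25 / 34.5 = 961/138 ≈ 6.963768
(29 - 34.5)^2 / 34.5 = 30.25 / 34.5 = 121/138 ≈ 0.876812
chi2 = 310/23 ≈ 13.478261

13.4783


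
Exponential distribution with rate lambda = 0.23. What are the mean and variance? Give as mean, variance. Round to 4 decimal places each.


mean = 1/lam, var = 1/lam^2
mean = 1 / 0.23 = 100/23 ≈ 4.347826
lam^2 = 0.23^2 = 0.0529
var = 1 / 0.0529 = 10000/529 ≈ 18.903592

4.3478, 18.9036


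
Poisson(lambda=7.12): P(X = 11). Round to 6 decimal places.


P = e^(-lam) * lam^k / k!
e^(-7.12) ≈ 0.0008087668
lam^k = 7.12^11 ≈ 2383855518.513804
k! = 11! = 39916800
P = 0.0008087668 * 2383855518.513804 / 39916800 ≈ 0.048300

0.048300


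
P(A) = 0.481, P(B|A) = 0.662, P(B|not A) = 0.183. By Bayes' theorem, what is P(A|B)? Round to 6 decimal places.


P(A|B) = P(B|A)*P(A) / P(B), P(B) = P(B|A)*P(A) + P(B|not A)*P(not A)
P(B|A)*P(A) = 0.662 * 0.481 = 0.318422
P(B|not A)*P(not A) = 0.183 * 0.519 = 0.094977
P(B) = 0.318422 + 0.094977 = 0.413399
P(A|B) = 0.318422 / 0.413399 ≈ 0.77025344

0.770253


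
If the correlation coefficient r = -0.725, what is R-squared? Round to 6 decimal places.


R^2 = r^2 = (-0.725)^2 = 0.525625

0.525625


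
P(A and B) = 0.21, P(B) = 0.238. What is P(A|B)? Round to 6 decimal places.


P(A|B) = P(A and B) / P(B) = 0.21 / 0.238 = 15/17 ≈ 0.88235294

0.882353


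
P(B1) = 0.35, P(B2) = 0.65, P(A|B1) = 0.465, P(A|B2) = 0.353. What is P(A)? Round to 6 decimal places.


P(A) = P(A|B1)*P(B1) + P(A|B2)*P(B2)
P(A|B1)*P(B1) = 0.465 * 0.35 = 0.16275
P(A|B2)*P(B2) = 0.353 * 0.65 = 0.22945
P(A) = 0.16275 + 0.22945 = 0.3922

0.392200


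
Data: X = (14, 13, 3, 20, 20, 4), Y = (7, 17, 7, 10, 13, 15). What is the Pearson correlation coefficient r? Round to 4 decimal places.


r = sum((xi-xbar)(yi-ybar)) / sqrt(sum((xi-xbar)^2) * sum((yi-ybar)^2))
n = 6, xbar = 74/6 = 37/3 ≈ 12.333333, ybar = 69/6 = 11.5
Sxy = sum((xi-xbar)(yi-ybar)) = 9
Sxx = sum((xi-xbar)^2) = 832/3 ≈ 277.333333
Syy = sum((yi-ybar)^2) = 87.5
sqrt(Sxx*Syy) ≈ 155.777619
r = Sxy / sqrt(Sxx*Syy) = 9 / 155.777619 ≈ 0.057775

0.0578


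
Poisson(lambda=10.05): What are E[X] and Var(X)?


E[X] = Var(X) = lambda = 10.05

10.05, 10.05


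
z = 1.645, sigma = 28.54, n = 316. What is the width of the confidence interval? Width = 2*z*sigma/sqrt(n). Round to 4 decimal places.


width = 2*z*sigma/sqrt(n)
2*z*sigma = 2 * 1.645 * 28.54 = 93.8966
sqrt(316) ≈ 17.776389
width = 93.8966 / 17.776389 ≈ 5.282096

5.2821


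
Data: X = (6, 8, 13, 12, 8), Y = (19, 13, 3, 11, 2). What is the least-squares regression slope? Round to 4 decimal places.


b = sum((xi-xbar)(yi-ybar)) / sum((xi-xbar)^2)
n = 5, xbar = 47/5 = 9.4, ybar = 48/5 = 9.6
Sxy = sum((xi-xbar)(yi-ybar)) = -46.2
Sxx = sum((xi-xbar)^2) = 35.2
b = Sxy / Sxx = -1.3125

-1.3125


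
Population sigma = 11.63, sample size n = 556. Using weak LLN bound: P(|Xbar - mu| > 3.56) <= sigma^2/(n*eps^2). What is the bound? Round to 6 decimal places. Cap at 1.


bound = min(1, sigma^2/(n*eps^2))
sigma^2 = 11.63^2 = 135.2569
n*eps^2 = 556 * 3.56^2 = 556 * 12.6736 = 7046.5216
sigma^2/(n*eps^2) = 135.2569 / 7046.5216 ≈ 0.01919485

0.019195


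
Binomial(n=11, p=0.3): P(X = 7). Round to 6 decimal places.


P = C(n,k) * p^k * (1-p)^(n-k)
C(11,7) = 330
p^k = 0.3^7 = 0.0002187
(1-p)^(n-k) = 0.7^4 = 0.2401
P = 330 * 0.0002187 * 0.2401 ≈ 0.017328

0.017328


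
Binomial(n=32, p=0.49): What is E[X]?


E[X] = n*p = 32 * 0.49 = 15.68

15.68


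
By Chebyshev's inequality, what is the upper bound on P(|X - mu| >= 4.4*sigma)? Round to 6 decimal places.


P <= 1/k^2
k^2 = 4.4^2 = 19.36
1/k^2 = 1 / 19.36 = 25/484 ≈ 0.05165289

0.051653


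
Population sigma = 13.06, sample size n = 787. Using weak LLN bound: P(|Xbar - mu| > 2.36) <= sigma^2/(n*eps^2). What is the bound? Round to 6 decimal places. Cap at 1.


bound = min(1, sigma^2/(n*eps^2))
sigma^2 = 13.06^2 = 170.5636
n*eps^2 = 787 * 2.36^2 = 787 * 5.5696 = 4383.2752
sigma^2/(n*eps^2) = 170.5636 / 4383.2752 ≈ 0.03891236

0.038912
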